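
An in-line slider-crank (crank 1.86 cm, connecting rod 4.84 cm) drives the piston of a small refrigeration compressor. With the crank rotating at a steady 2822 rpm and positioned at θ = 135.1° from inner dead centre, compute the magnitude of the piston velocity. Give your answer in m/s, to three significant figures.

ω = 2π·2822/60 = 295.5 rad/s
For an in-line slider-crank, x = r cosθ + √(L² − r² sin²θ), so v = −rω sinθ·[1 + r cosθ/√(L² − r² sin²θ)].
With r = 0.0186 m, L = 0.0484 m, θ = 135.1°: √(L² − r² sin²θ) = 0.046585 m.
v = −0.0186·295.5·0.70587·[1 + 0.0186·-0.70834/0.046585] = -2.7826 m/s.
|v| = 2.7826 m/s.

2.78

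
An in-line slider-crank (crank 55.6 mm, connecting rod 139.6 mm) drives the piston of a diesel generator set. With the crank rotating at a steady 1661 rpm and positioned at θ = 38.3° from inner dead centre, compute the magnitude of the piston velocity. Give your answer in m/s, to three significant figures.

7.93

ω = 2π·1661/60 = 173.9 rad/s
For an in-line slider-crank, x = r cosθ + √(L² − r² sin²θ), so v = −rω sinθ·[1 + r cosθ/√(L² − r² sin²θ)].
With r = 0.0556 m, L = 0.1396 m, θ = 38.3°: √(L² − r² sin²θ) = 0.13528 m.
v = −0.0556·173.9·0.61978·[1 + 0.0556·0.78478/0.13528] = -7.9272 m/s.
|v| = 7.9272 m/s.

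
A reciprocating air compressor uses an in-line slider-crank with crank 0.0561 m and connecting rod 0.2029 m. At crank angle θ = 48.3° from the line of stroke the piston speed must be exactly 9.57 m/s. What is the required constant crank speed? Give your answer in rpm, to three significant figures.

For an in-line slider-crank, |v_piston| = rω|sinθ|·[1 + r cosθ/√(L² − r² sin²θ)].
With r = 0.0561 m, L = 0.2029 m, θ = 48.3°: the bracketed kinematic factor |dx/dθ| = 0.04976 m.
ω = v/|dx/dθ| = 9.57/0.04976 = 192.32 rad/s.
N = 60ω/(2π) = 1836.5 rpm.

1840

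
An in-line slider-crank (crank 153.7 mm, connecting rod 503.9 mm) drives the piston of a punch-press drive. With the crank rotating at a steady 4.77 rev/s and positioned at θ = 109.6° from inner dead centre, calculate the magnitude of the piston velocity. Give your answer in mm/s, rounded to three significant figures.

3880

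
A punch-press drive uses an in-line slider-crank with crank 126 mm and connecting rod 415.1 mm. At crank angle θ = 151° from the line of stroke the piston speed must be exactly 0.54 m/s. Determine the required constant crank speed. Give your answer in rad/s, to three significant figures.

12.1

For an in-line slider-crank, |v_piston| = rω|sinθ|·[1 + r cosθ/√(L² − r² sin²θ)].
With r = 0.126 m, L = 0.4151 m, θ = 151°: the bracketed kinematic factor |dx/dθ| = 0.04469 m.
ω = v/|dx/dθ| = 0.54/0.04469 = 12.083 rad/s.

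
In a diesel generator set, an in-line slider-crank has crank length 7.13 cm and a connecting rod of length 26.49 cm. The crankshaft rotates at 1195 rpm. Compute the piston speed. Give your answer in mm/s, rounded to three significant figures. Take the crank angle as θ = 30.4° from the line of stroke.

ω = 2π·1195/60 = 125.1 rad/s
For an in-line slider-crank, x = r cosθ + √(L² − r² sin²θ), so v = −rω sinθ·[1 + r cosθ/√(L² − r² sin²θ)].
With r = 0.0713 m, L = 0.2649 m, θ = 30.4°: √(L² − r² sin²θ) = 0.26243 m.
v = −0.0713·125.1·0.50603·[1 + 0.0713·0.86251/0.26243] = -5.5731 m/s.
|v| = 5.5731 m/s = 5573.1 mm/s.

5570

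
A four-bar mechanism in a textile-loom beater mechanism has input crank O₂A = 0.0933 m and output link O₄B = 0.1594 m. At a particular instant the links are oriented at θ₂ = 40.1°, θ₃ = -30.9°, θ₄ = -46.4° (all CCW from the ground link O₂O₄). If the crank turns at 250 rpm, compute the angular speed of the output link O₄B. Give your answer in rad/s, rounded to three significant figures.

54.2

ω₂ = 26.18 rad/s (from 250 rpm).
Differentiating the loop-closure r₂e^{iθ₂}+r₃e^{iθ₃}=r₁+r₄e^{iθ₄} gives r₂ω₂e^{iθ₂}+r₃ω₃e^{iθ₃}=r₄ω₄e^{iθ₄}.
Eliminating the other unknown: ω₄ = r₂ω₂ sin(θ₂−θ₃) / [r₄ sin(θ₄−θ₃)].
Numerator sine = +0.94552; denominator sine = -0.26724.
Result = 0.0933·26.18·(+0.94552) / (0.1594·(-0.26724)) = -54.217 rad/s; magnitude 54.217 rad/s.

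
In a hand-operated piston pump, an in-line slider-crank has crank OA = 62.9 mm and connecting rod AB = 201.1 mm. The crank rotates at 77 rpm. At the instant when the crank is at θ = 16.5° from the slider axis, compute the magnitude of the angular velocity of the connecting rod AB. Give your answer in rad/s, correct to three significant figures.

2.43

ω = 8.063 rad/s (converted from 77 rpm).
The rod makes angle φ with the slider axis where L sinφ = r sinθ; differentiating, L cosφ·φ̇ = r ω cosθ.
L cosφ = √(L² − r² sin²θ) = 0.2003 m.
|ω_rod| = r ω |cosθ| / √(L² − r² sin²θ) = 0.0629·8.063·0.95882/0.2003 = 2.4278 rad/s.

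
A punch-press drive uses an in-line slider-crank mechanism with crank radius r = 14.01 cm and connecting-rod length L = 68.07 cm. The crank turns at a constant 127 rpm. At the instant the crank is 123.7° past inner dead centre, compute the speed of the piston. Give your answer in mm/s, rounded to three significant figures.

1370

ω = 2π·127/60 = 13.3 rad/s
For an in-line slider-crank, x = r cosθ + √(L² − r² sin²θ), so v = −rω sinθ·[1 + r cosθ/√(L² − r² sin²θ)].
With r = 0.1401 m, L = 0.6807 m, θ = 123.7°: √(L² − r² sin²θ) = 0.67065 m.
v = −0.1401·13.3·0.83195·[1 + 0.1401·-0.55484/0.67065] = -1.3705 m/s.
|v| = 1.3705 m/s = 1370.5 mm/s.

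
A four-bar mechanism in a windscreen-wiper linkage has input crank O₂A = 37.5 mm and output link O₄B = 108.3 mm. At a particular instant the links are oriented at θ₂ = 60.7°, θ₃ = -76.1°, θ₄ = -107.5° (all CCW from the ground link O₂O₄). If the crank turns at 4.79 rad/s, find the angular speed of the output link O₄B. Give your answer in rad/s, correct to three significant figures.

2.18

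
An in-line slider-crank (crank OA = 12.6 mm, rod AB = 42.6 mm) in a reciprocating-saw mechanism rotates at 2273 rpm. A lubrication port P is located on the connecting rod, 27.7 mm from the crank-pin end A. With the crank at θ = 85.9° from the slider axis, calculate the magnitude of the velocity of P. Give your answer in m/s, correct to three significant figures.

3.04

ω = 238 rad/s.  Crank-pin speed |V_A| = rω = 2.9992 m/s, perpendicular to OA.
Rod angle: sinφ = −(r/L) sinθ ⇒ φ = -17.159°; ω_rod = −rω cosθ/√(L²−r²sin²θ) = -5.2681 rad/s.
V_P = V_A + ω_rod × AP, with AP = 0.0277 m along the rod.
Components: V_Px = −rω sinθ − a·ω_rod·sinφ = -3.0345 m/s;  V_Py = rω cosθ + a·ω_rod·cosφ = +0.075001 m/s.
|V_P| = √(V_Px² + V_Py²) = 3.0355 m/s.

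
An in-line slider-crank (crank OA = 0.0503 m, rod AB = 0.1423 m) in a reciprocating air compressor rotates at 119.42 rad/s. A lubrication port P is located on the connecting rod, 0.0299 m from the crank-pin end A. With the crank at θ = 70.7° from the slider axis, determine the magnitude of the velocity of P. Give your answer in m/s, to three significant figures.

6.02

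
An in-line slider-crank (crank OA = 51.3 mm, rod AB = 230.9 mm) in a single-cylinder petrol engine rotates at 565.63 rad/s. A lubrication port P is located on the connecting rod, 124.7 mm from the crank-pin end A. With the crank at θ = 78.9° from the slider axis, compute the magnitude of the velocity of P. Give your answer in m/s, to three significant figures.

ω = 565.6 rad/s.  Crank-pin speed |V_A| = rω = 29.017 m/s, perpendicular to OA.
Rod angle: sinφ = −(r/L) sinθ ⇒ φ = -12.593°; ω_rod = −rω cosθ/√(L²−r²sin²θ) = -24.79 rad/s.
V_P = V_A + ω_rod × AP, with AP = 0.1247 m along the rod.
Components: V_Px = −rω sinθ − a·ω_rod·sinφ = -29.148 m/s;  V_Py = rω cosθ + a·ω_rod·cosφ = +2.5694 m/s.
|V_P| = √(V_Px² + V_Py²) = 29.261 m/s.

29.3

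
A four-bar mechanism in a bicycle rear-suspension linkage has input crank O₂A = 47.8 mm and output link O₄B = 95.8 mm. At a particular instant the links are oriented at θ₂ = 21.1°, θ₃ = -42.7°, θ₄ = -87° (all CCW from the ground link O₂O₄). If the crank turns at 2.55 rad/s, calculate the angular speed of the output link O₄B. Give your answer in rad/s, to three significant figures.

ω₂ = 2.55 rad/s
Differentiating the loop-closure r₂e^{iθ₂}+r₃e^{iθ₃}=r₁+r₄e^{iθ₄} gives r₂ω₂e^{iθ₂}+r₃ω₃e^{iθ₃}=r₄ω₄e^{iθ₄}.
Eliminating the other unknown: ω₄ = r₂ω₂ sin(θ₂−θ₃) / [r₄ sin(θ₄−θ₃)].
Numerator sine = +0.89726; denominator sine = -0.69842.
Result = 0.0478·2.55·(+0.89726) / (0.0958·(-0.69842)) = -1.6346 rad/s; magnitude 1.6346 rad/s.

1.63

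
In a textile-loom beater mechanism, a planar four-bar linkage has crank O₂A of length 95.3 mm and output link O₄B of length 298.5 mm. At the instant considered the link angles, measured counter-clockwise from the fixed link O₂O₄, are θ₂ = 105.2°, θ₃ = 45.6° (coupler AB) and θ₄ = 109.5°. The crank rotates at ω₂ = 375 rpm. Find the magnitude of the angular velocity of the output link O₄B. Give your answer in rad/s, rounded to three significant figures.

ω₂ = 39.27 rad/s (from 375 rpm).
Differentiating the loop-closure r₂e^{iθ₂}+r₃e^{iθ₃}=r₁+r₄e^{iθ₄} gives r₂ω₂e^{iθ₂}+r₃ω₃e^{iθ₃}=r₄ω₄e^{iθ₄}.
Eliminating the other unknown: ω₄ = r₂ω₂ sin(θ₂−θ₃) / [r₄ sin(θ₄−θ₃)].
Numerator sine = +0.86251; denominator sine = +0.89803.
Result = 0.0953·39.27·(+0.86251) / (0.2985·(+0.89803)) = +12.042 rad/s; magnitude 12.042 rad/s.

12.0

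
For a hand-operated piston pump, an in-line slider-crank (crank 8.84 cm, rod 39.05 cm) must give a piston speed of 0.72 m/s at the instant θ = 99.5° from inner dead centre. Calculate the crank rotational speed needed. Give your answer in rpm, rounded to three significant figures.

82.0

For an in-line slider-crank, |v_piston| = rω|sinθ|·[1 + r cosθ/√(L² − r² sin²θ)].
With r = 0.0884 m, L = 0.3905 m, θ = 99.5°: the bracketed kinematic factor |dx/dθ| = 0.083846 m.
ω = v/|dx/dθ| = 0.72/0.083846 = 8.5872 rad/s.
N = 60ω/(2π) = 82.002 rpm.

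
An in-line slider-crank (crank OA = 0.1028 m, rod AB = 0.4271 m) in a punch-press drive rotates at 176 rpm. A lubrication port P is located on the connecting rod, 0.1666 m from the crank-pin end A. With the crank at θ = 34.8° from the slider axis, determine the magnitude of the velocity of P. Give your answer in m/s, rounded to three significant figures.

1.50

ω = 18.43 rad/s.  Crank-pin speed |V_A| = rω = 1.8947 m/s, perpendicular to OA.
Rod angle: sinφ = −(r/L) sinθ ⇒ φ = -7.896°; ω_rod = −rω cosθ/√(L²−r²sin²θ) = -3.6776 rad/s.
V_P = V_A + ω_rod × AP, with AP = 0.1666 m along the rod.
Components: V_Px = −rω sinθ − a·ω_rod·sinφ = -1.1655 m/s;  V_Py = rω cosθ + a·ω_rod·cosφ = +0.94893 m/s.
|V_P| = √(V_Px² + V_Py²) = 1.5029 m/s.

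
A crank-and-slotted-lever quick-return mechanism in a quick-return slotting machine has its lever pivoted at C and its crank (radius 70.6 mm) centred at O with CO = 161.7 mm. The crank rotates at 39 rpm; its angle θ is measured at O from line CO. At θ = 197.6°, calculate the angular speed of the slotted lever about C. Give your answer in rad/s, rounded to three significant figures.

ω = 4.084 rad/s (from 39 rpm).
Crank pin A relative to C: A = (d + r cosθ, r sinθ); lever angle φ = atan2(r sinθ, d + r cosθ).
Differentiating tanφ: φ̇ = rω(d cosθ + r)/(d² + r² + 2dr cosθ).
d² + r² + 2dr cosθ = |CA|² = 0.00936796 m²;  d cosθ + r = -0.083531 m.
|ω_lever| = |0.0706·4.084·-0.083531| / 0.00936796 = 2.571 rad/s.

2.57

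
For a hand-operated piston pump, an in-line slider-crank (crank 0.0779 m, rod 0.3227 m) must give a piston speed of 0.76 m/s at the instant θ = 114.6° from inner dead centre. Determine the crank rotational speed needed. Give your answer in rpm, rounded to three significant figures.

114

For an in-line slider-crank, |v_piston| = rω|sinθ|·[1 + r cosθ/√(L² − r² sin²θ)].
With r = 0.0779 m, L = 0.3227 m, θ = 114.6°: the bracketed kinematic factor |dx/dθ| = 0.063534 m.
ω = v/|dx/dθ| = 0.76/0.063534 = 11.962 rad/s.
N = 60ω/(2π) = 114.23 rpm.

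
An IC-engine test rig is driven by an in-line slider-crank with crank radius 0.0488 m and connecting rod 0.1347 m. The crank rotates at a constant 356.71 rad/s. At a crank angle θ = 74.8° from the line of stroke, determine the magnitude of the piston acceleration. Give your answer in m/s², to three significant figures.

420

ω = 356.7 rad/s
x(θ) = r cosθ + √(L² − r² sin²θ); with ω constant, a = ω²·d²x/dθ².
d²x/dθ² = −r cosθ − r²(cos2θ)/√u − r⁴ sin²2θ/(4u^{3/2}),  u = L² − r² sin²θ = 0.0159264 m².
Substituting r = 0.0488 m, L = 0.1347 m, θ = 74.8°: d²x/dθ² = +0.0033005 m.
a = ω²·d²x/dθ² = (356.7)²·(+0.0033005) = +419.97 m/s²;  |a| = 419.97 m/s².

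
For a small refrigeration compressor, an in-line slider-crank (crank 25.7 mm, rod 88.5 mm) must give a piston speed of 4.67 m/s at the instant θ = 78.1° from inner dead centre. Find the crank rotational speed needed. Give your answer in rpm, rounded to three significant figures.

For an in-line slider-crank, |v_piston| = rω|sinθ|·[1 + r cosθ/√(L² − r² sin²θ)].
With r = 0.0257 m, L = 0.0885 m, θ = 78.1°: the bracketed kinematic factor |dx/dθ| = 0.026718 m.
ω = v/|dx/dθ| = 4.67/0.026718 = 174.79 rad/s.
N = 60ω/(2π) = 1669.1 rpm.

1670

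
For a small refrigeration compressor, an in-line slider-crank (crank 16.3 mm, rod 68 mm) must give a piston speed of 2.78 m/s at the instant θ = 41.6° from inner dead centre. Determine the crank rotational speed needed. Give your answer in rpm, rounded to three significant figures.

For an in-line slider-crank, |v_piston| = rω|sinθ|·[1 + r cosθ/√(L² − r² sin²θ)].
With r = 0.0163 m, L = 0.068 m, θ = 41.6°: the bracketed kinematic factor |dx/dθ| = 0.012787 m.
ω = v/|dx/dθ| = 2.78/0.012787 = 217.41 rad/s.
N = 60ω/(2π) = 2076.1 rpm.

2080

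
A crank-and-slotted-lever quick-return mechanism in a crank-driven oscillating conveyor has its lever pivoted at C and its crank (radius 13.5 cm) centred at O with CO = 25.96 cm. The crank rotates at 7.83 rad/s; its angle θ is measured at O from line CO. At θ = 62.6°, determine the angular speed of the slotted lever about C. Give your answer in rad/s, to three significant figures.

2.28

ω = 7.83 rad/s
Crank pin A relative to C: A = (d + r cosθ, r sinθ); lever angle φ = atan2(r sinθ, d + r cosθ).
Differentiating tanφ: φ̇ = rω(d cosθ + r)/(d² + r² + 2dr cosθ).
d² + r² + 2dr cosθ = |CA|² = 0.117873 m²;  d cosθ + r = +0.25447 m.
|ω_lever| = |0.135·7.83·+0.25447| / 0.117873 = 2.282 rad/s.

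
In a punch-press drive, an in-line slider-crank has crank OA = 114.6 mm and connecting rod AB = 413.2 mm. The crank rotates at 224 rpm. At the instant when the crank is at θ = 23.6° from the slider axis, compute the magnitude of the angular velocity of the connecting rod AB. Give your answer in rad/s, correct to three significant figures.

ω = 23.46 rad/s (converted from 224 rpm).
The rod makes angle φ with the slider axis where L sinφ = r sinθ; differentiating, L cosφ·φ̇ = r ω cosθ.
L cosφ = √(L² − r² sin²θ) = 0.41064 m.
|ω_rod| = r ω |cosθ| / √(L² − r² sin²θ) = 0.1146·23.46·0.91636/0.41064 = 5.9988 rad/s.

6.00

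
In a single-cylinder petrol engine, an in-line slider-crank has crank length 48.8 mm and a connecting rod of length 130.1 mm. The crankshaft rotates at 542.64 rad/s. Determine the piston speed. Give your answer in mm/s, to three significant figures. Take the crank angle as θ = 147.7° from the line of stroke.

9570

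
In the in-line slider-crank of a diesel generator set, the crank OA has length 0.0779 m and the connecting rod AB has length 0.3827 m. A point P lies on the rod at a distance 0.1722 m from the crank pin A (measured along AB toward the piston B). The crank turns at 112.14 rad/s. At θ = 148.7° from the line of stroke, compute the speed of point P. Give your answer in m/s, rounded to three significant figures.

5.86

ω = 112.1 rad/s.  Crank-pin speed |V_A| = rω = 8.7357 m/s, perpendicular to OA.
Rod angle: sinφ = −(r/L) sinθ ⇒ φ = -6.070°; ω_rod = −rω cosθ/√(L²−r²sin²θ) = +19.614 rad/s.
V_P = V_A + ω_rod × AP, with AP = 0.1722 m along the rod.
Components: V_Px = −rω sinθ − a·ω_rod·sinφ = -4.1812 m/s;  V_Py = rω cosθ + a·ω_rod·cosφ = -4.1057 m/s.
|V_P| = √(V_Px² + V_Py²) = 5.8599 m/s.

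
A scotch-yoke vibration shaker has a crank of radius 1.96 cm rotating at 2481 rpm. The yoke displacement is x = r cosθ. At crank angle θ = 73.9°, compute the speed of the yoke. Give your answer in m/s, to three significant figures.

4.89

ω = 259.8 rad/s (from 2481 rpm).
x = r cosθ ⇒ ẋ = −rω sinθ.
|v| = rω|sinθ| = 0.0196·259.8·|sin 73.9°| = 4.8925 m/s.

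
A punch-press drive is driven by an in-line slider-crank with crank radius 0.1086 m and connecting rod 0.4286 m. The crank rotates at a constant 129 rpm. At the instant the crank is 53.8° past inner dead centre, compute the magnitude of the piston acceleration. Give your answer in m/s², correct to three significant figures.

10.2

ω = 2π·129/60 = 13.51 rad/s
x(θ) = r cosθ + √(L² − r² sin²θ); with ω constant, a = ω²·d²x/dθ².
d²x/dθ² = −r cosθ − r²(cos2θ)/√u − r⁴ sin²2θ/(4u^{3/2}),  u = L² − r² sin²θ = 0.176018 m².
Substituting r = 0.1086 m, L = 0.4286 m, θ = 53.8°: d²x/dθ² = -0.056068 m.
a = ω²·d²x/dθ² = (13.51)²·(-0.056068) = -10.232 m/s²;  |a| = 10.232 m/s².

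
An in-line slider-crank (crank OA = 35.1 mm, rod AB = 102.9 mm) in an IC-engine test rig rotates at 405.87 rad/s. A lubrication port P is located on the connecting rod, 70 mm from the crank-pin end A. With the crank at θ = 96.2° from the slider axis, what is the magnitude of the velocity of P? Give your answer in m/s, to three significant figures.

ω = 405.9 rad/s.  Crank-pin speed |V_A| = rω = 14.246 m/s, perpendicular to OA.
Rod angle: sinφ = −(r/L) sinθ ⇒ φ = -19.823°; ω_rod = −rω cosθ/√(L²−r²sin²θ) = +15.894 rad/s.
V_P = V_A + ω_rod × AP, with AP = 0.07 m along the rod.
Components: V_Px = −rω sinθ − a·ω_rod·sinφ = -13.785 m/s;  V_Py = rω cosθ + a·ω_rod·cosφ = -0.49192 m/s.
|V_P| = √(V_Px² + V_Py²) = 13.794 m/s.

13.8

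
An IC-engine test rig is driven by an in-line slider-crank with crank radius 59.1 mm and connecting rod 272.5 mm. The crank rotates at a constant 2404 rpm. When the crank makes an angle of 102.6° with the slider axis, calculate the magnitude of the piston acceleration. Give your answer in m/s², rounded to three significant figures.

1570

ω = 2π·2404/60 = 251.7 rad/s
x(θ) = r cosθ + √(L² − r² sin²θ); with ω constant, a = ω²·d²x/dθ².
d²x/dθ² = −r cosθ − r²(cos2θ)/√u − r⁴ sin²2θ/(4u^{3/2}),  u = L² − r² sin²θ = 0.0709297 m².
Substituting r = 0.0591 m, L = 0.2725 m, θ = 102.6°: d²x/dθ² = +0.02473 m.
a = ω²·d²x/dθ² = (251.7)²·(+0.02473) = +1567.3 m/s²;  |a| = 1567.3 m/s².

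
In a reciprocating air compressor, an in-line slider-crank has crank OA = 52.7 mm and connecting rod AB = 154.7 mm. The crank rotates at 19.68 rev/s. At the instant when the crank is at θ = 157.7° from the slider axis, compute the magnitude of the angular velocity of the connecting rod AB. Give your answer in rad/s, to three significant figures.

ω = 123.7 rad/s (converted from 19.68 rev/s).
The rod makes angle φ with the slider axis where L sinφ = r sinθ; differentiating, L cosφ·φ̇ = r ω cosθ.
L cosφ = √(L² − r² sin²θ) = 0.1534 m.
|ω_rod| = r ω |cosθ| / √(L² − r² sin²θ) = 0.0527·123.7·0.92521/0.1534 = 39.303 rad/s.

39.3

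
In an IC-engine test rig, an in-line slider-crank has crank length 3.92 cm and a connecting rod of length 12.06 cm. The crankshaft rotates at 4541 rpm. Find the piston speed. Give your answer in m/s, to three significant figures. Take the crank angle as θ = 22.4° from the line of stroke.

9.25

ω = 2π·4541/60 = 475.5 rad/s
For an in-line slider-crank, x = r cosθ + √(L² − r² sin²θ), so v = −rω sinθ·[1 + r cosθ/√(L² − r² sin²θ)].
With r = 0.0392 m, L = 0.1206 m, θ = 22.4°: √(L² − r² sin²θ) = 0.11967 m.
v = −0.0392·475.5·0.38107·[1 + 0.0392·0.92455/0.11967] = -9.2548 m/s.
|v| = 9.2548 m/s.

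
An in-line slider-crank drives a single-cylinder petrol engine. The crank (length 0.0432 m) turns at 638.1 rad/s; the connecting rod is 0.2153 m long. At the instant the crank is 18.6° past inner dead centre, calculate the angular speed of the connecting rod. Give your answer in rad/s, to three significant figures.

122

ω = 638.1 rad/s
The rod makes angle φ with the slider axis where L sinφ = r sinθ; differentiating, L cosφ·φ̇ = r ω cosθ.
L cosφ = √(L² − r² sin²θ) = 0.21486 m.
|ω_rod| = r ω |cosθ| / √(L² − r² sin²θ) = 0.0432·638.1·0.94777/0.21486 = 121.6 rad/s.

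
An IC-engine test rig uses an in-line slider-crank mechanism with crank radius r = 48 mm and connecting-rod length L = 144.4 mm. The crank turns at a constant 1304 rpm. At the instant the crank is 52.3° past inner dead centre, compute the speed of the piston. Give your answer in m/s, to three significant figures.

6.28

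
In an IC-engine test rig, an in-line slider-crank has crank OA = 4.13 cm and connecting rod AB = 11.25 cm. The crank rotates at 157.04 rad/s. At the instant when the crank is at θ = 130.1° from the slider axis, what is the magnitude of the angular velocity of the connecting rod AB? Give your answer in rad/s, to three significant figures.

38.7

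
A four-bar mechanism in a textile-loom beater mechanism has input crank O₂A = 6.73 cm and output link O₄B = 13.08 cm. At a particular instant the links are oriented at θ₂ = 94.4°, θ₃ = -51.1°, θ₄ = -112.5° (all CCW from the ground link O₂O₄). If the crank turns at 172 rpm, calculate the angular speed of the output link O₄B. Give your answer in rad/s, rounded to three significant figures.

5.98

ω₂ = 18.01 rad/s (from 172 rpm).
Differentiating the loop-closure r₂e^{iθ₂}+r₃e^{iθ₃}=r₁+r₄e^{iθ₄} gives r₂ω₂e^{iθ₂}+r₃ω₃e^{iθ₃}=r₄ω₄e^{iθ₄}.
Eliminating the other unknown: ω₄ = r₂ω₂ sin(θ₂−θ₃) / [r₄ sin(θ₄−θ₃)].
Numerator sine = +0.56641; denominator sine = -0.87798.
Result = 0.0673·18.01·(+0.56641) / (0.1308·(-0.87798)) = -5.9787 rad/s; magnitude 5.9787 rad/s.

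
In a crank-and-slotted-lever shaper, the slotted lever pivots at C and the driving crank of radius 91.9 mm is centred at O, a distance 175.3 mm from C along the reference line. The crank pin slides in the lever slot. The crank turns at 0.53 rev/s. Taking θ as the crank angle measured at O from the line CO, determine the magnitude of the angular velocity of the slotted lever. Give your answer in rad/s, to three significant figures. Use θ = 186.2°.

3.53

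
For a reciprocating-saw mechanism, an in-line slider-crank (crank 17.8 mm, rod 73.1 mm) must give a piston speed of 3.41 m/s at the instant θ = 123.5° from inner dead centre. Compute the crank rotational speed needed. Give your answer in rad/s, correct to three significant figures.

266

For an in-line slider-crank, |v_piston| = rω|sinθ|·[1 + r cosθ/√(L² − r² sin²θ)].
With r = 0.0178 m, L = 0.0731 m, θ = 123.5°: the bracketed kinematic factor |dx/dθ| = 0.012806 m.
ω = v/|dx/dθ| = 3.41/0.012806 = 266.28 rad/s.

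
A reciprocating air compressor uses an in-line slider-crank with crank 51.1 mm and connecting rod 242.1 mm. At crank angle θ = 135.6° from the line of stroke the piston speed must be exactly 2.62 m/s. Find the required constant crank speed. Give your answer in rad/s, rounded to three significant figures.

86.5

For an in-line slider-crank, |v_piston| = rω|sinθ|·[1 + r cosθ/√(L² − r² sin²θ)].
With r = 0.0511 m, L = 0.2421 m, θ = 135.6°: the bracketed kinematic factor |dx/dθ| = 0.030301 m.
ω = v/|dx/dθ| = 2.62/0.030301 = 86.465 rad/s.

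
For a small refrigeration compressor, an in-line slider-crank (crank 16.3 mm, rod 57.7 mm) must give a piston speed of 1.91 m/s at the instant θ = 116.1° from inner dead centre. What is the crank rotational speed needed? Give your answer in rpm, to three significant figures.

For an in-line slider-crank, |v_piston| = rω|sinθ|·[1 + r cosθ/√(L² − r² sin²θ)].
With r = 0.0163 m, L = 0.0577 m, θ = 116.1°: the bracketed kinematic factor |dx/dθ| = 0.012757 m.
ω = v/|dx/dθ| = 1.91/0.012757 = 149.72 rad/s.
N = 60ω/(2π) = 1429.7 rpm.

1430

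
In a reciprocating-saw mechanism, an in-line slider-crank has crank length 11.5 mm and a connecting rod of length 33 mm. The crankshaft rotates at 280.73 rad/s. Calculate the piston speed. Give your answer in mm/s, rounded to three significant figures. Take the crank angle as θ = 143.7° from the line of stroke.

1360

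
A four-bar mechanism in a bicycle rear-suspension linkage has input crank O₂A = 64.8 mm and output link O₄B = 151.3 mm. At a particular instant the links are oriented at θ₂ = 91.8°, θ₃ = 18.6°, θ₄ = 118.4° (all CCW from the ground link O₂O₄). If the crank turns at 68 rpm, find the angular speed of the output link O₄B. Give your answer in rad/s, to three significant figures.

ω₂ = 7.121 rad/s (from 68 rpm).
Differentiating the loop-closure r₂e^{iθ₂}+r₃e^{iθ₃}=r₁+r₄e^{iθ₄} gives r₂ω₂e^{iθ₂}+r₃ω₃e^{iθ₃}=r₄ω₄e^{iθ₄}.
Eliminating the other unknown: ω₄ = r₂ω₂ sin(θ₂−θ₃) / [r₄ sin(θ₄−θ₃)].
Numerator sine = +0.95732; denominator sine = +0.98541.
Result = 0.0648·7.121·(+0.95732) / (0.1513·(+0.98541)) = +2.9629 rad/s; magnitude 2.9629 rad/s.

2.96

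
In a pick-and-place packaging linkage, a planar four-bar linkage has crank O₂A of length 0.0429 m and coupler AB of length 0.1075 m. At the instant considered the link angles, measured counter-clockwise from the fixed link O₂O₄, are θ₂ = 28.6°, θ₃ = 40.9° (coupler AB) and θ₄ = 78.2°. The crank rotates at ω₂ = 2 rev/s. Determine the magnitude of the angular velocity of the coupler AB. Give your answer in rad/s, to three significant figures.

6.30

ω₂ = 12.57 rad/s (from 2 rev/s).
Differentiating the loop-closure r₂e^{iθ₂}+r₃e^{iθ₃}=r₁+r₄e^{iθ₄} gives r₂ω₂e^{iθ₂}+r₃ω₃e^{iθ₃}=r₄ω₄e^{iθ₄}.
Eliminating the other unknown: ω₃ = r₂ω₂ sin(θ₄−θ₂) / [r₃ sin(θ₃−θ₄)].
Numerator sine = +0.76154; denominator sine = -0.60599.
Result = 0.0429·12.57·(+0.76154) / (0.1075·(-0.60599)) = -6.3021 rad/s; magnitude 6.3021 rad/s.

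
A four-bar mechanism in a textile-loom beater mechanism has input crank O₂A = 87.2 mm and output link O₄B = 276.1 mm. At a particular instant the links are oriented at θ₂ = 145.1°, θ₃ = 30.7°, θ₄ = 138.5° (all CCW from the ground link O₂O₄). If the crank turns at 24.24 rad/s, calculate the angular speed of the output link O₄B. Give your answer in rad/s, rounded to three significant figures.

ω₂ = 24.24 rad/s
Differentiating the loop-closure r₂e^{iθ₂}+r₃e^{iθ₃}=r₁+r₄e^{iθ₄} gives r₂ω₂e^{iθ₂}+r₃ω₃e^{iθ₃}=r₄ω₄e^{iθ₄}.
Eliminating the other unknown: ω₄ = r₂ω₂ sin(θ₂−θ₃) / [r₄ sin(θ₄−θ₃)].
Numerator sine = +0.91068; denominator sine = +0.95213.
Result = 0.0872·24.24·(+0.91068) / (0.2761·(+0.95213)) = +7.3224 rad/s; magnitude 7.3224 rad/s.

7.32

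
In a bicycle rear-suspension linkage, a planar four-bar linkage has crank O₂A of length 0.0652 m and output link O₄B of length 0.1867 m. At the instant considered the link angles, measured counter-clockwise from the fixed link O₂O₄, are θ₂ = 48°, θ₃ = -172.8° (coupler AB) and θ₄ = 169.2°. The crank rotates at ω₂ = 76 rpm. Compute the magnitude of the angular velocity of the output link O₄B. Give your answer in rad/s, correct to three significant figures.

ω₂ = 7.959 rad/s (from 76 rpm).
Differentiating the loop-closure r₂e^{iθ₂}+r₃e^{iθ₃}=r₁+r₄e^{iθ₄} gives r₂ω₂e^{iθ₂}+r₃ω₃e^{iθ₃}=r₄ω₄e^{iθ₄}.
Eliminating the other unknown: ω₄ = r₂ω₂ sin(θ₂−θ₃) / [r₄ sin(θ₄−θ₃)].
Numerator sine = -0.65342; denominator sine = -0.30902.
Result = 0.0652·7.959·(-0.65342) / (0.1867·(-0.30902)) = +5.877 rad/s; magnitude 5.877 rad/s.

5.88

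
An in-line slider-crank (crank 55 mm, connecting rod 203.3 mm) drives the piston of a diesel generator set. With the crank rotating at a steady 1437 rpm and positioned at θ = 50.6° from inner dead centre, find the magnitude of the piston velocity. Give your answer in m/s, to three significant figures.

ω = 2π·1437/60 = 150.5 rad/s
For an in-line slider-crank, x = r cosθ + √(L² − r² sin²θ), so v = −rω sinθ·[1 + r cosθ/√(L² − r² sin²θ)].
With r = 0.055 m, L = 0.2033 m, θ = 50.6°: √(L² − r² sin²θ) = 0.19881 m.
v = −0.055·150.5·0.77273·[1 + 0.055·0.63473/0.19881] = -7.5186 m/s.
|v| = 7.5186 m/s.

7.52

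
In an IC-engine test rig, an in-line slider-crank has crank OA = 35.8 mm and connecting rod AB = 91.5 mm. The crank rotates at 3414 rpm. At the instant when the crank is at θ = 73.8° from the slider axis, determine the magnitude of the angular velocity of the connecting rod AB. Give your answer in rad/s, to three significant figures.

42.1

ω = 357.5 rad/s (converted from 3414 rpm).
The rod makes angle φ with the slider axis where L sinφ = r sinθ; differentiating, L cosφ·φ̇ = r ω cosθ.
L cosφ = √(L² − r² sin²θ) = 0.084796 m.
|ω_rod| = r ω |cosθ| / √(L² − r² sin²θ) = 0.0358·357.5·0.27899/0.084796 = 42.11 rad/s.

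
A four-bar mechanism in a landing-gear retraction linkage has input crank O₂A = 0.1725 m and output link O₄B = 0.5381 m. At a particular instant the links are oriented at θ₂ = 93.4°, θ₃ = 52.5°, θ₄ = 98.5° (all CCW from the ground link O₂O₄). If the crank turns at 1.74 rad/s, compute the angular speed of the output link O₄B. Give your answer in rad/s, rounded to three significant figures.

0.508

ω₂ = 1.74 rad/s
Differentiating the loop-closure r₂e^{iθ₂}+r₃e^{iθ₃}=r₁+r₄e^{iθ₄} gives r₂ω₂e^{iθ₂}+r₃ω₃e^{iθ₃}=r₄ω₄e^{iθ₄}.
Eliminating the other unknown: ω₄ = r₂ω₂ sin(θ₂−θ₃) / [r₄ sin(θ₄−θ₃)].
Numerator sine = +0.65474; denominator sine = +0.71934.
Result = 0.1725·1.74·(+0.65474) / (0.5381·(+0.71934)) = +0.5077 rad/s; magnitude 0.5077 rad/s.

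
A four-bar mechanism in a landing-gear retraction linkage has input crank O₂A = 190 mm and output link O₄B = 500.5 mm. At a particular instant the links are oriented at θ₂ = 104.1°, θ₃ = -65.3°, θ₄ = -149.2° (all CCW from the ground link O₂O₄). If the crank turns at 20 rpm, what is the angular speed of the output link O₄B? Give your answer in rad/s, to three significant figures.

ω₂ = 2.094 rad/s (from 20 rpm).
Differentiating the loop-closure r₂e^{iθ₂}+r₃e^{iθ₃}=r₁+r₄e^{iθ₄} gives r₂ω₂e^{iθ₂}+r₃ω₃e^{iθ₃}=r₄ω₄e^{iθ₄}.
Eliminating the other unknown: ω₄ = r₂ω₂ sin(θ₂−θ₃) / [r₄ sin(θ₄−θ₃)].
Numerator sine = +0.18395; denominator sine = -0.99434.
Result = 0.19·2.094·(+0.18395) / (0.5005·(-0.99434)) = -0.14709 rad/s; magnitude 0.14709 rad/s.

0.147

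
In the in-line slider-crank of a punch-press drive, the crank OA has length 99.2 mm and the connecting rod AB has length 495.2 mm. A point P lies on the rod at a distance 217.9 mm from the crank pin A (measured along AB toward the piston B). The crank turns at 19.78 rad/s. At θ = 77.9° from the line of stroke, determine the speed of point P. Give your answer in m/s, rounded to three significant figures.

1.97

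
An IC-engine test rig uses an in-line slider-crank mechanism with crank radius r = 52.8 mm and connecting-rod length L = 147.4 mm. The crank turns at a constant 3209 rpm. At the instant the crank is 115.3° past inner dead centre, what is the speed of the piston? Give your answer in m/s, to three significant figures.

ω = 2π·3209/60 = 336 rad/s
For an in-line slider-crank, x = r cosθ + √(L² − r² sin²θ), so v = −rω sinθ·[1 + r cosθ/√(L² − r² sin²θ)].
With r = 0.0528 m, L = 0.1474 m, θ = 115.3°: √(L² − r² sin²θ) = 0.13946 m.
v = −0.0528·336·0.90408·[1 + 0.0528·-0.42736/0.13946] = -13.446 m/s.
|v| = 13.446 m/s.

13.4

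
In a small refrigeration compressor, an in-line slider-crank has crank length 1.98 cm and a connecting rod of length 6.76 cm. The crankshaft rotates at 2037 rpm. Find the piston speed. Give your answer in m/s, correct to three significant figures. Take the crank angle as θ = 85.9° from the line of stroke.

ω = 2π·2037/60 = 213.3 rad/s
For an in-line slider-crank, x = r cosθ + √(L² − r² sin²θ), so v = −rω sinθ·[1 + r cosθ/√(L² − r² sin²θ)].
With r = 0.0198 m, L = 0.0676 m, θ = 85.9°: √(L² − r² sin²θ) = 0.064651 m.
v = −0.0198·213.3·0.99744·[1 + 0.0198·0.07150/0.064651] = -4.3051 m/s.
|v| = 4.3051 m/s.

4.31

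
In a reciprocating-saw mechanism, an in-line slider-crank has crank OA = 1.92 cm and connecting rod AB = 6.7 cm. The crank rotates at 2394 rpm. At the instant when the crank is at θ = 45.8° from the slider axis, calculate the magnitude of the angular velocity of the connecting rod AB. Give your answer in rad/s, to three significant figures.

ω = 250.7 rad/s (converted from 2394 rpm).
The rod makes angle φ with the slider axis where L sinφ = r sinθ; differentiating, L cosφ·φ̇ = r ω cosθ.
L cosφ = √(L² − r² sin²θ) = 0.065571 m.
|ω_rod| = r ω |cosθ| / √(L² − r² sin²θ) = 0.0192·250.7·0.69717/0.065571 = 51.177 rad/s.

51.2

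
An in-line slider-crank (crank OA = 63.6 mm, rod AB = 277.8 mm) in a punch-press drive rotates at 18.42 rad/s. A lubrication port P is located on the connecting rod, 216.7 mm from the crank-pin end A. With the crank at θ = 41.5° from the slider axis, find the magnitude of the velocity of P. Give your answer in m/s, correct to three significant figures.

ω = 18.42 rad/s.  Crank-pin speed |V_A| = rω = 1.1715 m/s, perpendicular to OA.
Rod angle: sinφ = −(r/L) sinθ ⇒ φ = -8.726°; ω_rod = −rω cosθ/√(L²−r²sin²θ) = -3.1954 rad/s.
V_P = V_A + ω_rod × AP, with AP = 0.2167 m along the rod.
Components: V_Px = −rω sinθ − a·ω_rod·sinφ = -0.88131 m/s;  V_Py = rω cosθ + a·ω_rod·cosφ = +0.19298 m/s.
|V_P| = √(V_Px² + V_Py²) = 0.90219 m/s.

0.902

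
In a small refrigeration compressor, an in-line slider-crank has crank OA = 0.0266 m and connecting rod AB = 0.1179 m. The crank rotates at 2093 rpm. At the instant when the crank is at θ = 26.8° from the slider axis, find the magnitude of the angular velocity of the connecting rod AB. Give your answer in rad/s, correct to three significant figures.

44.4

ω = 219.2 rad/s (converted from 2093 rpm).
The rod makes angle φ with the slider axis where L sinφ = r sinθ; differentiating, L cosφ·φ̇ = r ω cosθ.
L cosφ = √(L² − r² sin²θ) = 0.11729 m.
|ω_rod| = r ω |cosθ| / √(L² − r² sin²θ) = 0.0266·219.2·0.89259/0.11729 = 44.368 rad/s.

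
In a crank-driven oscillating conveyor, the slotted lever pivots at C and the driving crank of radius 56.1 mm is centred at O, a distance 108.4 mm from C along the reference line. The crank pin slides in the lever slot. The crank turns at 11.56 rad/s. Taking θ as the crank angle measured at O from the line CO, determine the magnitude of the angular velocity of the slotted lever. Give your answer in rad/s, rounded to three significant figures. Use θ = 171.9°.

11.6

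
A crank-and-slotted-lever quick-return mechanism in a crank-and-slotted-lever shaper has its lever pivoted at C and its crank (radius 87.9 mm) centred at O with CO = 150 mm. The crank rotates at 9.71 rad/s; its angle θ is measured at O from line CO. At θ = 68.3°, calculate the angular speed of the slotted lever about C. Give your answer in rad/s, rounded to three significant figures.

3.06

ω = 9.71 rad/s
Crank pin A relative to C: A = (d + r cosθ, r sinθ); lever angle φ = atan2(r sinθ, d + r cosθ).
Differentiating tanφ: φ̇ = rω(d cosθ + r)/(d² + r² + 2dr cosθ).
d² + r² + 2dr cosθ = |CA|² = 0.0399766 m²;  d cosθ + r = +0.14336 m.
|ω_lever| = |0.0879·9.71·+0.14336| / 0.0399766 = 3.0608 rad/s.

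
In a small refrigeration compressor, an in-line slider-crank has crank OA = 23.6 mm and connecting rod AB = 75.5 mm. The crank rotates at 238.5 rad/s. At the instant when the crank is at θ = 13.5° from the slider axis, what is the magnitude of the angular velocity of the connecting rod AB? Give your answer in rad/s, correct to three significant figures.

72.7

ω = 238.5 rad/s
The rod makes angle φ with the slider axis where L sinφ = r sinθ; differentiating, L cosφ·φ̇ = r ω cosθ.
L cosφ = √(L² − r² sin²θ) = 0.075299 m.
|ω_rod| = r ω |cosθ| / √(L² − r² sin²θ) = 0.0236·238.5·0.97237/0.075299 = 72.685 rad/s.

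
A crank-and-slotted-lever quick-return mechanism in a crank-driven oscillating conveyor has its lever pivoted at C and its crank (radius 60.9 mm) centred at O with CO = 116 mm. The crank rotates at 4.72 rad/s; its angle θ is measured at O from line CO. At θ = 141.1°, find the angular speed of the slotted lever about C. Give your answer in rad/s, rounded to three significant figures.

ω = 4.72 rad/s
Crank pin A relative to C: A = (d + r cosθ, r sinθ); lever angle φ = atan2(r sinθ, d + r cosθ).
Differentiating tanφ: φ̇ = rω(d cosθ + r)/(d² + r² + 2dr cosθ).
d² + r² + 2dr cosθ = |CA|² = 0.00616917 m²;  d cosθ + r = -0.029376 m.
|ω_lever| = |0.0609·4.72·-0.029376| / 0.00616917 = 1.3688 rad/s.

1.37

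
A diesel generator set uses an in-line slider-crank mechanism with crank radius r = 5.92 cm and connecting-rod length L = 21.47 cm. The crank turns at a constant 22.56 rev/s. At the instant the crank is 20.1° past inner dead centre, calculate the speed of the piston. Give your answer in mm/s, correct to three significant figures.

3630

ω = 2π·22.6 = 141.7 rad/s
For an in-line slider-crank, x = r cosθ + √(L² − r² sin²θ), so v = −rω sinθ·[1 + r cosθ/√(L² − r² sin²θ)].
With r = 0.0592 m, L = 0.2147 m, θ = 20.1°: √(L² − r² sin²θ) = 0.21373 m.
v = −0.0592·141.7·0.34366·[1 + 0.0592·0.93909/0.21373] = -3.6339 m/s.
|v| = 3.6339 m/s = 3633.9 mm/s.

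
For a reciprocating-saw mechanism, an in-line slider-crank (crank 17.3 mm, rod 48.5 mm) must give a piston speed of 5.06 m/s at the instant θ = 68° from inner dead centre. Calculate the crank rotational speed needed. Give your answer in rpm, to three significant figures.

2640

For an in-line slider-crank, |v_piston| = rω|sinθ|·[1 + r cosθ/√(L² − r² sin²θ)].
With r = 0.0173 m, L = 0.0485 m, θ = 68°: the bracketed kinematic factor |dx/dθ| = 0.018311 m.
ω = v/|dx/dθ| = 5.06/0.018311 = 276.33 rad/s.
N = 60ω/(2π) = 2638.8 rpm.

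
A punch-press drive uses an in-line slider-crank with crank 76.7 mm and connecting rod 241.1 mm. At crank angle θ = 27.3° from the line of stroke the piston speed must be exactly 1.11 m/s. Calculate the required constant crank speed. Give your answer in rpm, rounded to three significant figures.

234

For an in-line slider-crank, |v_piston| = rω|sinθ|·[1 + r cosθ/√(L² − r² sin²θ)].
With r = 0.0767 m, L = 0.2411 m, θ = 27.3°: the bracketed kinematic factor |dx/dθ| = 0.045231 m.
ω = v/|dx/dθ| = 1.11/0.045231 = 24.541 rad/s.
N = 60ω/(2π) = 234.35 rpm.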